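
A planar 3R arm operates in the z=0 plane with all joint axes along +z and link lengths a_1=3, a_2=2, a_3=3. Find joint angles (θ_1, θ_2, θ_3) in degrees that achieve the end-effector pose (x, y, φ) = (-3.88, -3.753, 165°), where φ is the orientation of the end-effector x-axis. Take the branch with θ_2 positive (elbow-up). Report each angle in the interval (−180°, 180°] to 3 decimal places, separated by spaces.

-120.011 45.031 -120.019

wrist centre = target − a_3·(cos φ, sin φ) = (-0.9822, -4.5295)
cos θ_2 = (21.4807−3²−2²)/(2·3·2) = 0.7067; θ_2 = 45.0306° (elbow-up)
β = atan2(-4.5295,-0.9822) = -102.2353°; ψ = atan2(1.4150,4.4135) = 17.7760°
θ_1 = β − ψ = -120.0113°
θ_3 = φ − θ_1 − θ_2 = -120.0193° (wrapped to (-180°,180°])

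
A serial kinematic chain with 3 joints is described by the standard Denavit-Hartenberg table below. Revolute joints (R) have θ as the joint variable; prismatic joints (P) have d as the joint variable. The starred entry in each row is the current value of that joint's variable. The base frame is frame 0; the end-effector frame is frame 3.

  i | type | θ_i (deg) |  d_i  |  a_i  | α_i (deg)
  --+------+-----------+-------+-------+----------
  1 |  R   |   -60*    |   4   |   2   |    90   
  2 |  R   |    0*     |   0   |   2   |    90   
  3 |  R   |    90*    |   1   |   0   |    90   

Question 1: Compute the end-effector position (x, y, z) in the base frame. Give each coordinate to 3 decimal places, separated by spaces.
2.000 -3.464 3.000

after link 1: o_1 = (1.0000, -1.7321, 4.0000)
after link 2: o_2 = (2.0000, -3.4641, 4.0000)
after link 3: o_3 = (2.0000, -3.4641, 3.0000)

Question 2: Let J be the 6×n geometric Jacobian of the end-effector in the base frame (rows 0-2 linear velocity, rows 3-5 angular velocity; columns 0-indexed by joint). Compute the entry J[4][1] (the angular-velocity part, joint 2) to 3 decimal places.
axis z_1 = (-0.8660,-0.5000,0.0000); lever o_n−o_1 = (1.0000,-1.7321,-1.0000)
cross product → J_v[:, 1] = (0.5000,-0.8660,2.0000)
J_ω[:, 1] = z_1
entry J[4][1] = -0.5000

-0.500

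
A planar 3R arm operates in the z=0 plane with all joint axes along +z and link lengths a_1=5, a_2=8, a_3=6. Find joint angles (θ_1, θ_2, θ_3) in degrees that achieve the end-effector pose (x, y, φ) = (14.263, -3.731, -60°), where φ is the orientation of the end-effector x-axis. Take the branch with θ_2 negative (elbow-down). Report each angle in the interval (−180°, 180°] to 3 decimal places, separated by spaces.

wrist centre = target − a_3·(cos φ, sin φ) = (11.2630, 1.4652)
cos θ_2 = (129.0018−5²−8²)/(2·5·8) = 0.5000; θ_2 = -59.9985° (elbow-down)
β = atan2(1.4652,11.2630) = 7.4117°; ψ = atan2(-6.9281,9.0002) = -37.5881°
θ_1 = β − ψ = 44.9998°
θ_3 = φ − θ_1 − θ_2 = -45.0013° (wrapped to (-180°,180°])

45.000 -59.998 -45.001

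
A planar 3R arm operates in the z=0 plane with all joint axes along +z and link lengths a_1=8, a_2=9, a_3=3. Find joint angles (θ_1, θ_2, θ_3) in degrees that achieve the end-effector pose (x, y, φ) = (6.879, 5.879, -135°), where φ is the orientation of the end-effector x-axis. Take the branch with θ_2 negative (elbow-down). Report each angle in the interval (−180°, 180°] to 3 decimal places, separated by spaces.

89.998 -89.996 -135.002

wrist centre = target − a_3·(cos φ, sin φ) = (9.0003, 8.0003)
cos θ_2 = (145.0109−8²−9²)/(2·8·9) = 0.0001; θ_2 = -89.9957° (elbow-down)
β = atan2(8.0003,9.0003) = 41.6337°; ψ = atan2(-9.0000,8.0007) = -48.3640°
θ_1 = β − ψ = 89.9977°
θ_3 = φ − θ_1 − θ_2 = -135.0020° (wrapped to (-180°,180°])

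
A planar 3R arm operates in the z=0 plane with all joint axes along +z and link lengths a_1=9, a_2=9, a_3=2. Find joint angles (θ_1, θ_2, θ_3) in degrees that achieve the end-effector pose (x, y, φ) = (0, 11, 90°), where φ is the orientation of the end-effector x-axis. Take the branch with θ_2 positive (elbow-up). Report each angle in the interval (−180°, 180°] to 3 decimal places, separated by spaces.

wrist centre = target − a_3·(cos φ, sin φ) = (-0.0000, 9.0000)
cos θ_2 = (81.0000−9²−9²)/(2·9·9) = -0.5000; θ_2 = 120.0000° (elbow-up)
β = atan2(9.0000,-0.0000) = 90.0000°; ψ = atan2(7.7942,4.5000) = 60.0000°
θ_1 = β − ψ = 30.0000°
θ_3 = φ − θ_1 − θ_2 = -60.0000° (wrapped to (-180°,180°])

30.000 120.000 -60.000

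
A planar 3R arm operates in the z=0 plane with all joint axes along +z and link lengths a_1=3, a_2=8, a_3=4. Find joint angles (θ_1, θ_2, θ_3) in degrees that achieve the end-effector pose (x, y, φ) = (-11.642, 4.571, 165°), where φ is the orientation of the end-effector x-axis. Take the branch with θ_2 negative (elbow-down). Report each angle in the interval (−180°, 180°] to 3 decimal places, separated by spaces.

-135.004 -89.996 30.000

wrist centre = target − a_3·(cos φ, sin φ) = (-7.7783, 3.5357)
cos θ_2 = (73.0032−3²−8²)/(2·3·8) = 0.0001; θ_2 = -89.9961° (elbow-down)
β = atan2(3.5357,-7.7783) = 155.5552°; ψ = atan2(-8.0000,3.0005) = -69.4406°
θ_1 = β − ψ = 224.9958°
θ_3 = φ − θ_1 − θ_2 = 30.0003° (wrapped to (-180°,180°])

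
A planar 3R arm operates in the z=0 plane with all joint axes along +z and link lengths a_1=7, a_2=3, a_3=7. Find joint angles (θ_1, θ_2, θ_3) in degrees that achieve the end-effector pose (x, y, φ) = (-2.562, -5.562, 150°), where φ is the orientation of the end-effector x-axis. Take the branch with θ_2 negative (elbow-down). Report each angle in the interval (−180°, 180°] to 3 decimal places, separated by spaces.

-59.997 -30.005 -119.998

wrist centre = target − a_3·(cos φ, sin φ) = (3.5002, -9.0620)
cos θ_2 = (94.3711−7²−3²)/(2·7·3) = 0.8660; θ_2 = -30.0054° (elbow-down)
β = atan2(-9.0620,3.5002) = -68.8811°; ψ = atan2(-1.5002,9.5979) = -8.8840°
θ_1 = β − ψ = -59.9971°
θ_3 = φ − θ_1 − θ_2 = -119.9975° (wrapped to (-180°,180°])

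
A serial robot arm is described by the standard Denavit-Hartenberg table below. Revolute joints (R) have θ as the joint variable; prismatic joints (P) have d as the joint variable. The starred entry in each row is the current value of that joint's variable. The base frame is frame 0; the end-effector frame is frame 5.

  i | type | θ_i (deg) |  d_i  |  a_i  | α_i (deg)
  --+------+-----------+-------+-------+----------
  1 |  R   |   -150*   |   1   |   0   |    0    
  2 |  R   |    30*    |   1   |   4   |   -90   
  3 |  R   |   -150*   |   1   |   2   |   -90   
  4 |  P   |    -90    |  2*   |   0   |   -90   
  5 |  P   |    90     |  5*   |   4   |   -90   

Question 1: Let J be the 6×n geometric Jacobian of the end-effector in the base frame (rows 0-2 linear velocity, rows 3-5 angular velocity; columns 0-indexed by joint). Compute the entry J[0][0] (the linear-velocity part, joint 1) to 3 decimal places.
axis z_0 = ẑ; lever o_n−o_0 = (2.3971,2.1519,3.7679)
cross product → J_v[:, 0] = (-2.1519,2.3971,0.0000)
J_ω[:, 0] = z_0
entry J[0][0] = -2.1519

-2.152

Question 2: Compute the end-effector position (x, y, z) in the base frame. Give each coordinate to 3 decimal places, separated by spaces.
2.397 2.152 3.768

after link 1: o_1 = (0.0000, 0.0000, 1.0000)
after link 2: o_2 = (-2.0000, -3.4641, 2.0000)
after link 3: o_3 = (-0.2679, -2.4641, 3.0000)
after link 4: o_4 = (-0.7679, -3.3301, 4.7321)
after link 5: o_5 = (2.3971, 2.1519, 3.7679)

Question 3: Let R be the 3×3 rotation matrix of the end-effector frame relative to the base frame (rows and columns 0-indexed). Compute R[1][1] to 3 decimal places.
End-effector y-axis (col 1 of R) = (-0.4330,-0.7500,-0.5000)
R[1][1] = -0.7500

-0.750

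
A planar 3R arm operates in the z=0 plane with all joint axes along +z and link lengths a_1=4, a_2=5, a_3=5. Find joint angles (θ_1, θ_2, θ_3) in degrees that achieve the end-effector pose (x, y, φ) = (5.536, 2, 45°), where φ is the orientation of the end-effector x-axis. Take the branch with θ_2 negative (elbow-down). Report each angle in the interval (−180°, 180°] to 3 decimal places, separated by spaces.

60.010 -149.998 134.987

wrist centre = target − a_3·(cos φ, sin φ) = (2.0005, -1.5355)
cos θ_2 = (6.3597−4²−5²)/(2·4·5) = -0.8660; θ_2 = -149.9979° (elbow-down)
β = atan2(-1.5355,2.0005) = -37.5094°; ψ = atan2(-2.5002,-0.3300) = -97.5199°
θ_1 = β − ψ = 60.0104°
θ_3 = φ − θ_1 − θ_2 = 134.9874° (wrapped to (-180°,180°])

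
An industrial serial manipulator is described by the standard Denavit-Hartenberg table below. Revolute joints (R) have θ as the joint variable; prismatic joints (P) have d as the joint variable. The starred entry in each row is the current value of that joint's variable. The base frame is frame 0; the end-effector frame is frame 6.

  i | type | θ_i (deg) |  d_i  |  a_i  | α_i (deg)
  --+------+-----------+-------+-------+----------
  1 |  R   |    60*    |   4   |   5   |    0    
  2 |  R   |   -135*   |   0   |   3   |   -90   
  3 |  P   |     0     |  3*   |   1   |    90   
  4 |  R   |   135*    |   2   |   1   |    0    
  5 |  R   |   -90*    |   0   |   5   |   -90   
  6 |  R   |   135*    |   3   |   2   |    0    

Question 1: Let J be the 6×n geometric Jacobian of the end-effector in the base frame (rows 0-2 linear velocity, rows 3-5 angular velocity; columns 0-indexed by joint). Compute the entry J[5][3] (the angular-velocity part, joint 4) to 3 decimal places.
axis z_3 = (0.0000,0.0000,1.0000); lever o_n−o_3 = (5.1054,1.6712,0.5858)
cross product → J_v[:, 3] = (-1.6712,5.1054,-0.0000)
J_ω[:, 3] = z_3
entry J[5][3] = 1.0000

1.000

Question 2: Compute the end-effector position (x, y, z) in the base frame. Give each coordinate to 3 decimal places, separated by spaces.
11.538 2.914 4.586

after link 1: o_1 = (2.5000, 4.3301, 4.0000)
after link 2: o_2 = (3.2765, 1.4323, 4.0000)
after link 3: o_3 = (6.4331, 1.2429, 4.0000)
after link 4: o_4 = (6.9331, 2.1089, 6.0000)
after link 5: o_5 = (11.2632, -0.3911, 6.0000)
after link 6: o_6 = (11.5384, 2.9141, 4.5858)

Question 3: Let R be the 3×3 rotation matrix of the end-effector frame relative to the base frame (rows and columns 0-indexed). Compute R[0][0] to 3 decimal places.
-0.612

End-effector x-axis (col 0 of R) = (-0.6124,0.3536,-0.7071)
R[0][0] = -0.6124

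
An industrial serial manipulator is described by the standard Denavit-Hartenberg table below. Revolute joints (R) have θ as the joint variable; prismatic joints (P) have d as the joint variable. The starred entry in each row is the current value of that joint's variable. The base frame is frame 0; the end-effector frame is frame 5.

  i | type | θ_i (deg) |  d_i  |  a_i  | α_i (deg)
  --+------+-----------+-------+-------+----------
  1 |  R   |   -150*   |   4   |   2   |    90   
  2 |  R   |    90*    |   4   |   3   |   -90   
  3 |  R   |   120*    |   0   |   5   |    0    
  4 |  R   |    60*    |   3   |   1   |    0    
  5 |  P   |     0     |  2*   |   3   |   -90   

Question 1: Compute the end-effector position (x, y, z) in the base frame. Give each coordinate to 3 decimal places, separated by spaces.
after link 1: o_1 = (-1.7321, -1.0000, 4.0000)
after link 2: o_2 = (-3.7321, 2.4641, 7.0000)
after link 3: o_3 = (-1.5670, -1.2859, 4.5000)
after link 4: o_4 = (1.0311, 0.2141, 3.5000)
after link 5: o_5 = (2.7631, 1.2141, 0.5000)

2.763 1.214 0.500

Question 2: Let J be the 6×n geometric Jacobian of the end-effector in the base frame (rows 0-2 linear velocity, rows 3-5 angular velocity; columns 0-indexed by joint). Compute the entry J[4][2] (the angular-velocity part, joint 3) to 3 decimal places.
axis z_2 = (0.8660,0.5000,0.0000); lever o_n−o_2 = (6.4952,-1.2500,-6.5000)
cross product → J_v[:, 2] = (-3.2500,5.6292,-4.3301)
J_ω[:, 2] = z_2
entry J[4][2] = 0.5000

0.500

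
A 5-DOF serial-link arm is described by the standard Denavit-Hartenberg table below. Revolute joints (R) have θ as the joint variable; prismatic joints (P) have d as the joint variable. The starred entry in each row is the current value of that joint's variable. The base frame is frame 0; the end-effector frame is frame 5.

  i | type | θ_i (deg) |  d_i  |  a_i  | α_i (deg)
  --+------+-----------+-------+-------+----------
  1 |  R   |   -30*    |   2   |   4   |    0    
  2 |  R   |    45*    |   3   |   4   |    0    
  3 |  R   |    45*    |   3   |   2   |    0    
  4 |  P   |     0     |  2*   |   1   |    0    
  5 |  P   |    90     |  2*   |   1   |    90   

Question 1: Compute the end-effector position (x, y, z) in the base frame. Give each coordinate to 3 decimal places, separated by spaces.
after link 1: o_1 = (3.4641, -2.0000, 2.0000)
after link 2: o_2 = (7.3278, -0.9647, 5.0000)
after link 3: o_3 = (8.3278, 0.7673, 8.0000)
after link 4: o_4 = (8.8278, 1.6334, 10.0000)
after link 5: o_5 = (7.9618, 2.1334, 12.0000)

7.962 2.133 12.000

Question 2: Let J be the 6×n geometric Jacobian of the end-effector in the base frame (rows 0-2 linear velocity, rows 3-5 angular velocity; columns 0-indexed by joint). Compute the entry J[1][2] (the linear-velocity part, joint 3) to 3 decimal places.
axis z_2 = (0.0000,0.0000,1.0000); lever o_n−o_2 = (0.6340,3.0981,7.0000)
cross product → J_v[:, 2] = (-3.0981,0.6340,0.0000)
J_ω[:, 2] = z_2
entry J[1][2] = 0.6340

0.634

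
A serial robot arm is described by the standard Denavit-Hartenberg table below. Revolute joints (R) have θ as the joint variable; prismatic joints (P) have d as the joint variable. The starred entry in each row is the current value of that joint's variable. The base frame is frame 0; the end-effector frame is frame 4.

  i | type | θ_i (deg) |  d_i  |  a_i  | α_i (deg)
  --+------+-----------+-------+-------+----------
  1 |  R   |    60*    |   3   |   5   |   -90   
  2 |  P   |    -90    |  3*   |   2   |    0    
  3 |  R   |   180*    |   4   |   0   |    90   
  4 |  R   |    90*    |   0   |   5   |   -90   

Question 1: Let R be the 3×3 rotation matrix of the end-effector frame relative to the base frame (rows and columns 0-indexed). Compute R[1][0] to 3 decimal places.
0.500

End-effector x-axis (col 0 of R) = (-0.8660,0.5000,0.0000)
R[1][0] = 0.5000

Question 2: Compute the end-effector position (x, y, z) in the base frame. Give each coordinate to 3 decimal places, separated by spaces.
after link 1: o_1 = (2.5000, 4.3301, 3.0000)
after link 2: o_2 = (-0.0981, 5.8301, 5.0000)
after link 3: o_3 = (-3.5622, 7.8301, 5.0000)
after link 4: o_4 = (-7.8923, 10.3301, 5.0000)

-7.892 10.330 5.000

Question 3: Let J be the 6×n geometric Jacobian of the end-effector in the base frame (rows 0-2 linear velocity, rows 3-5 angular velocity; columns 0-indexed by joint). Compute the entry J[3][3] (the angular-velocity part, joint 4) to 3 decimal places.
axis z_3 = (0.5000,0.8660,0.0000); lever o_n−o_3 = (-4.3301,2.5000,0.0000)
cross product → J_v[:, 3] = (-0.0000,-0.0000,5.0000)
J_ω[:, 3] = z_3
entry J[3][3] = 0.5000

0.500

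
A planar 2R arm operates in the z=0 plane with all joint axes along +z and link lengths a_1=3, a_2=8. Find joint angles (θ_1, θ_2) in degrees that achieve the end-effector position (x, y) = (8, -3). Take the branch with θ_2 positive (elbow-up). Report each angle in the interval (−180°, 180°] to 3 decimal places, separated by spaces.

cos θ_2 = (73.0000−3²−8²)/(2·3·8) = 0.0000; θ_2 = 90.0000° (elbow-up)
β = atan2(-3.0000,8.0000) = -20.5560°; ψ = atan2(8.0000,3.0000) = 69.4440°
θ_1 = β − ψ = -90.0000°

-90.000 90.000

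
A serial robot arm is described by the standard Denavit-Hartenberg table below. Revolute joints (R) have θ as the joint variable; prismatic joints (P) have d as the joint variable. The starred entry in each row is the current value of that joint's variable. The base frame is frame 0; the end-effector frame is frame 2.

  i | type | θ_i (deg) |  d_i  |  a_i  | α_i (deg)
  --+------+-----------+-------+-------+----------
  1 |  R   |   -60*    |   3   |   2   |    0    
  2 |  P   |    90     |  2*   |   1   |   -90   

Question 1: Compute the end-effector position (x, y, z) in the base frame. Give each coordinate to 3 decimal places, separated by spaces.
1.866 -1.232 5.000

after link 1: o_1 = (1.0000, -1.7321, 3.0000)
after link 2: o_2 = (1.8660, -1.2321, 5.0000)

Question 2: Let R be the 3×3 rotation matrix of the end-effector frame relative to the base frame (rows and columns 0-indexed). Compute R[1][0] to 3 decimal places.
0.500

End-effector x-axis (col 0 of R) = (0.8660,0.5000,0.0000)
R[1][0] = 0.5000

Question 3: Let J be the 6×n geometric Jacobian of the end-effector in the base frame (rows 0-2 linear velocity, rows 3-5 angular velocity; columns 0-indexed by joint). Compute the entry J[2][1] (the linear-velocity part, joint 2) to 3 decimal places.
1.000

prismatic axis z_1 = (0.0000,0.0000,1.0000)
J_v[:, 1] = z_1; J_ω[:, 1] = (0,0,0)
entry J[2][1] = 1.0000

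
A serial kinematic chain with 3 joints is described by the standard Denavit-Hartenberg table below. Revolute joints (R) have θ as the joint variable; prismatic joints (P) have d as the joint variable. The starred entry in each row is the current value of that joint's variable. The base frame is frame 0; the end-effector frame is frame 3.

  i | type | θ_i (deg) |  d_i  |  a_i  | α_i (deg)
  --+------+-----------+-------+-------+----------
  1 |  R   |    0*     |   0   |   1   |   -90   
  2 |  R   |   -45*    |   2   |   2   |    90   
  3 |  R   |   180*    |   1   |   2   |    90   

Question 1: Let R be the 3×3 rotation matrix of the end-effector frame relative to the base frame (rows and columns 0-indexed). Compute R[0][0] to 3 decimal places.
End-effector x-axis (col 0 of R) = (-0.7071,0.0000,-0.7071)
R[0][0] = -0.7071

-0.707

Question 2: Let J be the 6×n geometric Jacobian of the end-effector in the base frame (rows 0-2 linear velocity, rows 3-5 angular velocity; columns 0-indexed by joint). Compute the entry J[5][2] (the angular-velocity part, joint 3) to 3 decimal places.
axis z_2 = (-0.7071,0.0000,0.7071); lever o_n−o_2 = (-2.1213,0.0000,-0.7071)
cross product → J_v[:, 2] = (-0.0000,-2.0000,-0.0000)
J_ω[:, 2] = z_2
entry J[5][2] = 0.7071

0.707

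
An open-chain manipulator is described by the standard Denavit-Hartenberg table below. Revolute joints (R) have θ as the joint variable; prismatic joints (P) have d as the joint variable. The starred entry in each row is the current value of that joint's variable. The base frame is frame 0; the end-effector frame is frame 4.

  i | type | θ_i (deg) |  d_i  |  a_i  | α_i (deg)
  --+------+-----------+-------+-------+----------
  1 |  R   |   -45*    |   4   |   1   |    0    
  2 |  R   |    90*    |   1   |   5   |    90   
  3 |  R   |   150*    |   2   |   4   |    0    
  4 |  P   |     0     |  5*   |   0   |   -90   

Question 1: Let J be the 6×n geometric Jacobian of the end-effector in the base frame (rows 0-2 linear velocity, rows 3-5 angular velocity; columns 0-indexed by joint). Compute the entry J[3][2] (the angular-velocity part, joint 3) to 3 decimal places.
0.707

axis z_2 = (0.7071,-0.7071,0.0000); lever o_n−o_2 = (2.5003,-7.3992,2.0000)
cross product → J_v[:, 2] = (-1.4142,-1.4142,-3.4641)
J_ω[:, 2] = z_2
entry J[3][2] = 0.7071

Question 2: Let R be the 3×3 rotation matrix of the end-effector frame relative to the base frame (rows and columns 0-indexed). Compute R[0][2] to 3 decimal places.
-0.354

End-effector z-axis (col 2 of R) = (-0.3536,-0.3536,-0.8660)
R[0][2] = -0.3536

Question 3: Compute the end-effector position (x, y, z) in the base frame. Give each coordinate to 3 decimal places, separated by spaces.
6.743 -4.571 7.000

after link 1: o_1 = (0.7071, -0.7071, 4.0000)
after link 2: o_2 = (4.2426, 2.8284, 5.0000)
after link 3: o_3 = (3.2074, -1.0353, 7.0000)
after link 4: o_4 = (6.7429, -4.5708, 7.0000)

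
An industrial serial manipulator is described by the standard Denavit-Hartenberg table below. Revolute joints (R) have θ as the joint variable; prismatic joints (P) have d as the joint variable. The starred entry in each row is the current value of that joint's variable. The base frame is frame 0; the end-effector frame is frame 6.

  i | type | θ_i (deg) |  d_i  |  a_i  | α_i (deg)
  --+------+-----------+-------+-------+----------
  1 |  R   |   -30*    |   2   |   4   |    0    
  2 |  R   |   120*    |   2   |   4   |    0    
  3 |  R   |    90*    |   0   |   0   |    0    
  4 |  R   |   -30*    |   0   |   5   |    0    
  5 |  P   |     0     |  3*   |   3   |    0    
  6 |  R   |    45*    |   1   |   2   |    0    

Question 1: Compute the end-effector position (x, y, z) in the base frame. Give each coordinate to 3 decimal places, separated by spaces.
after link 1: o_1 = (3.4641, -2.0000, 2.0000)
after link 2: o_2 = (3.4641, 2.0000, 4.0000)
after link 3: o_3 = (3.4641, 2.0000, 4.0000)
after link 4: o_4 = (-0.8660, 4.5000, 4.0000)
after link 5: o_5 = (-3.4641, 6.0000, 7.0000)
after link 6: o_6 = (-5.3960, 5.4824, 8.0000)

-5.396 5.482 8.000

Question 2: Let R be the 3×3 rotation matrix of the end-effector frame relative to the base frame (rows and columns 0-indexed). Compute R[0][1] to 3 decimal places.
0.259

End-effector y-axis (col 1 of R) = (0.2588,-0.9659,0.0000)
R[0][1] = 0.2588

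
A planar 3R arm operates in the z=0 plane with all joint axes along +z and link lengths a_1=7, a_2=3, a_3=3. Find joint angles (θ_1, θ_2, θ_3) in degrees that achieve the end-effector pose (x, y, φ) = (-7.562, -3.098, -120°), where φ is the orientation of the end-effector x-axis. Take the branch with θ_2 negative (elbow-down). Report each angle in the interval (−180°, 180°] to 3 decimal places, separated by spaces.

-150.001 -120.004 150.004

wrist centre = target − a_3·(cos φ, sin φ) = (-6.0620, -0.4999)
cos θ_2 = (36.9978−7²−3²)/(2·7·3) = -0.5001; θ_2 = -120.0035° (elbow-down)
β = atan2(-0.4999,-6.0620) = -175.2856°; ψ = atan2(-2.5980,5.4998) = -25.2849°
θ_1 = β − ψ = -150.0007°
θ_3 = φ − θ_1 − θ_2 = 150.0042° (wrapped to (-180°,180°])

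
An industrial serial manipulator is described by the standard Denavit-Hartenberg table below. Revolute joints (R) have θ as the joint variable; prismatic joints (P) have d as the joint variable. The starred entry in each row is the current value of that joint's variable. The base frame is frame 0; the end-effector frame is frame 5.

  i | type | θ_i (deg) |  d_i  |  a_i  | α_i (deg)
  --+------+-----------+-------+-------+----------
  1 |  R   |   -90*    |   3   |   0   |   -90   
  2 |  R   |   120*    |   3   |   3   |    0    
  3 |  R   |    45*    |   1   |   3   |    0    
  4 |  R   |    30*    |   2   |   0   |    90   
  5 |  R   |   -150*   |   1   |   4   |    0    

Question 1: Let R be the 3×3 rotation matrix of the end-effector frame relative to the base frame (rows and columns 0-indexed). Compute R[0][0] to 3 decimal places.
-0.500

End-effector x-axis (col 0 of R) = (-0.5000,-0.8365,-0.2241)
R[0][0] = -0.5000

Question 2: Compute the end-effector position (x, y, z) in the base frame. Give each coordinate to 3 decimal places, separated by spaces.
after link 1: o_1 = (0.0000, 0.0000, 3.0000)
after link 2: o_2 = (3.0000, 1.5000, 0.4019)
after link 3: o_3 = (4.0000, 4.3978, -0.3745)
after link 4: o_4 = (6.0000, 4.3978, -0.3745)
after link 5: o_5 = (4.0000, 1.3105, -2.2370)

4.000 1.311 -2.237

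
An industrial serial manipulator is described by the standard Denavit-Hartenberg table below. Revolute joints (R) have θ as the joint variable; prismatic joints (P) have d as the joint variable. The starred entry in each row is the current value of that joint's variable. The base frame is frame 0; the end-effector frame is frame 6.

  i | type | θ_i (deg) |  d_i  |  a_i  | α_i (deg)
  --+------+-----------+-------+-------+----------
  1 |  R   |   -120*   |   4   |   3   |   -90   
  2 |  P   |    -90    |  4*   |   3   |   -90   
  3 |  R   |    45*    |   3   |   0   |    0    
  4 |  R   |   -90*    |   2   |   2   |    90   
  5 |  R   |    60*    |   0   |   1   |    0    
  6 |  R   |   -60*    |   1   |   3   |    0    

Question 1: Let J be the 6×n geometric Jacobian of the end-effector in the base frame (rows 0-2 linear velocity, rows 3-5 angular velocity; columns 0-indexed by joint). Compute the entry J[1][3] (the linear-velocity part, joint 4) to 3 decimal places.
axis z_3 = (-0.5000,-0.8660,-0.0000); lever o_n−o_3 = (2.5474,-4.7801,3.1820)
cross product → J_v[:, 3] = (-2.7557,1.5910,4.5962)
J_ω[:, 3] = z_3
entry J[1][3] = 1.5910

1.591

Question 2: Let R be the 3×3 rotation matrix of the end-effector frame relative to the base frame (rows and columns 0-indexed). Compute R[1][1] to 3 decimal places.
-0.866

End-effector y-axis (col 1 of R) = (-0.5000,-0.8660,0.0000)
R[1][1] = -0.8660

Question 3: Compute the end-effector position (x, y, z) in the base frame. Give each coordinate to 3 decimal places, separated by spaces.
3.012 -11.976 10.182

after link 1: o_1 = (-1.5000, -2.5981, 4.0000)
after link 2: o_2 = (1.9641, -4.5981, 7.0000)
after link 3: o_3 = (0.4641, -7.1962, 7.0000)
after link 4: o_4 = (0.6888, -9.6353, 8.4142)
after link 5: o_5 = (0.5620, -10.5621, 8.7678)
after link 6: o_6 = (3.0115, -11.9763, 10.1820)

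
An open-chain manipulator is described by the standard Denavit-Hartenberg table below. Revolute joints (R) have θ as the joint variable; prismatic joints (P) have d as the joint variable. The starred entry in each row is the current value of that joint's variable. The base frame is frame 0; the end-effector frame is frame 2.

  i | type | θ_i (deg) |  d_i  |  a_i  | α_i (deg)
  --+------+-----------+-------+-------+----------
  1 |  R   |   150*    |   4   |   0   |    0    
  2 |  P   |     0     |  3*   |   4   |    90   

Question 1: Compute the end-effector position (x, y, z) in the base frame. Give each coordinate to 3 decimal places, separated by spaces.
-3.464 2.000 7.000

after link 1: o_1 = (0.0000, 0.0000, 4.0000)
after link 2: o_2 = (-3.4641, 2.0000, 7.0000)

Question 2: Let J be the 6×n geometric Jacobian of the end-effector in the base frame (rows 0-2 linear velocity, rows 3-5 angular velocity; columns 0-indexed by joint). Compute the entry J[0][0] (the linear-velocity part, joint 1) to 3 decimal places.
-2.000

axis z_0 = ẑ; lever o_n−o_0 = (-3.4641,2.0000,7.0000)
cross product → J_v[:, 0] = (-2.0000,-3.4641,0.0000)
J_ω[:, 0] = z_0
entry J[0][0] = -2.0000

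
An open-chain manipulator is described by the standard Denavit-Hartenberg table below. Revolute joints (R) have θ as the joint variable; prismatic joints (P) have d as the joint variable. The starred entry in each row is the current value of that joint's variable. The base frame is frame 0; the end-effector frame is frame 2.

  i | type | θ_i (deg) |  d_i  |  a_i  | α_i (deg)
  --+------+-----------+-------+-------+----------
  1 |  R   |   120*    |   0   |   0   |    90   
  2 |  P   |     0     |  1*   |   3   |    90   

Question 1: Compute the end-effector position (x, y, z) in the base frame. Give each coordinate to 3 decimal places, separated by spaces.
after link 1: o_1 = (0.0000, 0.0000, 0.0000)
after link 2: o_2 = (-0.6340, 3.0981, 0.0000)

-0.634 3.098 0.000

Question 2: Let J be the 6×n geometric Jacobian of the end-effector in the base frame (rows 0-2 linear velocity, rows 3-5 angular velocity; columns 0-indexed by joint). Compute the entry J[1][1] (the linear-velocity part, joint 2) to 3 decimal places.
0.500

prismatic axis z_1 = (0.8660,0.5000,0.0000)
J_v[:, 1] = z_1; J_ω[:, 1] = (0,0,0)
entry J[1][1] = 0.5000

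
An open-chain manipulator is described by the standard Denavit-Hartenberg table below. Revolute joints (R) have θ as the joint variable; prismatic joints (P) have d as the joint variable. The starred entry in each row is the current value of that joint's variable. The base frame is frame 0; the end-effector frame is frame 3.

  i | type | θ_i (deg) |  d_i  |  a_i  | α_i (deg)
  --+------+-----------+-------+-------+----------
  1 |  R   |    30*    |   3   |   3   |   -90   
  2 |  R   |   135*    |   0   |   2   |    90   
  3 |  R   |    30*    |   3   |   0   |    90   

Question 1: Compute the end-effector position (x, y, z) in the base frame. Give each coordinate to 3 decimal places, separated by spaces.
after link 1: o_1 = (2.5981, 1.5000, 3.0000)
after link 2: o_2 = (1.3733, 0.7929, 1.5858)
after link 3: o_3 = (3.2104, 1.8536, -0.5355)

3.210 1.854 -0.536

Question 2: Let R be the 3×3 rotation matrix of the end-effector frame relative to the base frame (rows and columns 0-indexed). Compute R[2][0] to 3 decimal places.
End-effector x-axis (col 0 of R) = (-0.7803,0.1268,-0.6124)
R[2][0] = -0.6124

-0.612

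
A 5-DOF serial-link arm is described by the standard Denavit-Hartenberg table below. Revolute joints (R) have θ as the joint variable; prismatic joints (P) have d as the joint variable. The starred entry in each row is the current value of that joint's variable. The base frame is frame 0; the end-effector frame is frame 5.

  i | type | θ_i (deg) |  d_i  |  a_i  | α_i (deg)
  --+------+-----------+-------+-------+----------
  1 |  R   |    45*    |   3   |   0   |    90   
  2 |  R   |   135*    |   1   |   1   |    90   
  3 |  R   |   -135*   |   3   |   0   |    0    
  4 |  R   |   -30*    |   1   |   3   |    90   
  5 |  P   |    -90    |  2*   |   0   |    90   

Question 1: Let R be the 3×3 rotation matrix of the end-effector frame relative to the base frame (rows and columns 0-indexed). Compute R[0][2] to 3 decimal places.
-0.300

End-effector z-axis (col 2 of R) = (-0.3000,-0.6660,0.6830)
R[0][2] = -0.3000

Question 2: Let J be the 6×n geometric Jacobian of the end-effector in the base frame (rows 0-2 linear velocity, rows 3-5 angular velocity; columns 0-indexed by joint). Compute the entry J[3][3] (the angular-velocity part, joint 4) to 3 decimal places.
0.500

axis z_3 = (0.5000,0.5000,0.7071); lever o_n−o_3 = (3.0247,1.3907,-1.7080)
cross product → J_v[:, 3] = (-1.8374,2.9928,-0.8170)
J_ω[:, 3] = z_3
entry J[3][3] = 0.5000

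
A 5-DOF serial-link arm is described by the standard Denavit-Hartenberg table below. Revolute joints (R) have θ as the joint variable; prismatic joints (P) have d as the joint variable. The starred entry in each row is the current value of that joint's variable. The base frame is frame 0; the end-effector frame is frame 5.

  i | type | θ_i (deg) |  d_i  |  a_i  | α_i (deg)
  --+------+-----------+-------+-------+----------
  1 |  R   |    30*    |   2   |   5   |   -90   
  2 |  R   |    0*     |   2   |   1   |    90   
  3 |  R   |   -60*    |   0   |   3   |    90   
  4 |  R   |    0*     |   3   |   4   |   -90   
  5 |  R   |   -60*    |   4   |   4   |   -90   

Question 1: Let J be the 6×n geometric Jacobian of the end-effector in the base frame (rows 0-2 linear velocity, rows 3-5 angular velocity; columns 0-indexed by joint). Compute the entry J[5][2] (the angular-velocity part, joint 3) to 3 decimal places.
1.000

axis z_2 = (0.0000,0.0000,1.0000); lever o_n−o_2 = (4.5622,-10.0981,4.0000)
cross product → J_v[:, 2] = (10.0981,4.5622,-0.0000)
J_ω[:, 2] = z_2
entry J[5][2] = 1.0000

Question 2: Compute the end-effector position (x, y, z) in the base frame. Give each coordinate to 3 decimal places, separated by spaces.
8.758 -5.366 6.000

after link 1: o_1 = (4.3301, 2.5000, 2.0000)
after link 2: o_2 = (4.1962, 4.7321, 2.0000)
after link 3: o_3 = (6.7942, 3.2321, 2.0000)
after link 4: o_4 = (8.7583, -1.3660, 2.0000)
after link 5: o_5 = (8.7583, -5.3660, 6.0000)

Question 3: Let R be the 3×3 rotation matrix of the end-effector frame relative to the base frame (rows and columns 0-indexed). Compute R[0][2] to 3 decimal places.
End-effector z-axis (col 2 of R) = (1.0000,0.0000,0.0000)
R[0][2] = 1.0000

1.000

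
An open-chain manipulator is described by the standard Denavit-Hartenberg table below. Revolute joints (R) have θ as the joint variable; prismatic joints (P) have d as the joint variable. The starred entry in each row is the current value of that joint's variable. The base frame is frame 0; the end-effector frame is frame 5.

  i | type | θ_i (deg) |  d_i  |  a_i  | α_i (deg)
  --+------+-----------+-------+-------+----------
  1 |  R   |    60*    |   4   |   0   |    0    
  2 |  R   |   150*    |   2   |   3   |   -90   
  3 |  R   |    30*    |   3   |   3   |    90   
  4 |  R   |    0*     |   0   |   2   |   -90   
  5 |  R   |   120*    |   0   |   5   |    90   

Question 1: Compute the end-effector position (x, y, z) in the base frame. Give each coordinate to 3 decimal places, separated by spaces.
-1.098 -4.098 1.000

after link 1: o_1 = (0.0000, 0.0000, 4.0000)
after link 2: o_2 = (-2.5981, -1.5000, 6.0000)
after link 3: o_3 = (-3.3481, -5.3971, 4.5000)
after link 4: o_4 = (-4.8481, -6.2631, 3.5000)
after link 5: o_5 = (-1.0981, -4.0981, 1.0000)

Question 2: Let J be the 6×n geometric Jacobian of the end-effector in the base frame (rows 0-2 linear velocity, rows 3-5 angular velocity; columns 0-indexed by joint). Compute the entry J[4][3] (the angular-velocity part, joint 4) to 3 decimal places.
-0.250

axis z_3 = (-0.4330,-0.2500,0.8660); lever o_n−o_3 = (2.2500,1.2990,-3.5000)
cross product → J_v[:, 3] = (-0.2500,0.4330,-0.0000)
J_ω[:, 3] = z_3
entry J[4][3] = -0.2500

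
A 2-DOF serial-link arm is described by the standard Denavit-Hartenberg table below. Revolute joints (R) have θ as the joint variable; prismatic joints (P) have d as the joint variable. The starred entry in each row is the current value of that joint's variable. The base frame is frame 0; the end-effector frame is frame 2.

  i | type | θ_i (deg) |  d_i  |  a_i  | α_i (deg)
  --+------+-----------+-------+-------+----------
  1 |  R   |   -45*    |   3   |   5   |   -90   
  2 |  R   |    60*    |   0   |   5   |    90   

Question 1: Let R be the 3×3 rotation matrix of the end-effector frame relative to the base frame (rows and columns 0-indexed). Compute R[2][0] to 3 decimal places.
End-effector x-axis (col 0 of R) = (0.3536,-0.3536,-0.8660)
R[2][0] = -0.8660

-0.866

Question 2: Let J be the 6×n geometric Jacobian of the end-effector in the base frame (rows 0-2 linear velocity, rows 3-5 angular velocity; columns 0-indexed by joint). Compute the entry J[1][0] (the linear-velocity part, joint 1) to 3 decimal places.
axis z_0 = ẑ; lever o_n−o_0 = (5.3033,-5.3033,-1.3301)
cross product → J_v[:, 0] = (5.3033,5.3033,-0.0000)
J_ω[:, 0] = z_0
entry J[1][0] = 5.3033

5.303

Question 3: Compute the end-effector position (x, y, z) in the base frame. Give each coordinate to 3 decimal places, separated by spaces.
5.303 -5.303 -1.330

after link 1: o_1 = (3.5355, -3.5355, 3.0000)
after link 2: o_2 = (5.3033, -5.3033, -1.3301)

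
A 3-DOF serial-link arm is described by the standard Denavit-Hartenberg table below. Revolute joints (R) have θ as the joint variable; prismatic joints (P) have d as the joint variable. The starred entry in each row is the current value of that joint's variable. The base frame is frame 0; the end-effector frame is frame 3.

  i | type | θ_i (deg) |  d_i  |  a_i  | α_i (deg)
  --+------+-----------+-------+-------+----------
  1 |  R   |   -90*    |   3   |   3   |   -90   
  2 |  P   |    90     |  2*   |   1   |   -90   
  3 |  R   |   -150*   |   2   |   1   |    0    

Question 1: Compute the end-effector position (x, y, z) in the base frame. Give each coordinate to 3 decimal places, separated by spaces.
after link 1: o_1 = (0.0000, -3.0000, 3.0000)
after link 2: o_2 = (2.0000, -3.0000, 2.0000)
after link 3: o_3 = (2.5000, -1.0000, 2.8660)

2.500 -1.000 2.866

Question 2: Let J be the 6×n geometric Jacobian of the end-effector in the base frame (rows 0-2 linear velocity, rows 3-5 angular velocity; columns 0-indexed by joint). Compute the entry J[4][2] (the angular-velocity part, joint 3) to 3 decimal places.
axis z_2 = (0.0000,1.0000,-0.0000); lever o_n−o_2 = (0.5000,2.0000,0.8660)
cross product → J_v[:, 2] = (0.8660,-0.0000,-0.5000)
J_ω[:, 2] = z_2
entry J[4][2] = 1.0000

1.000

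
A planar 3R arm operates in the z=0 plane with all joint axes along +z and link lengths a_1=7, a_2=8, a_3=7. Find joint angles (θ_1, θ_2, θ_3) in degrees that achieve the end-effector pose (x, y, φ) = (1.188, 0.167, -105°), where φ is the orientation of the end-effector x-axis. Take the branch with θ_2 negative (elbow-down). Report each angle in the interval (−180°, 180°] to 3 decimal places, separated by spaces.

wrist centre = target − a_3·(cos φ, sin φ) = (2.9997, 6.9285)
cos θ_2 = (57.0022−7²−8²)/(2·7·8) = -0.5000; θ_2 = -119.9987° (elbow-down)
β = atan2(6.9285,2.9997) = 66.5895°; ψ = atan2(-6.9283,3.0002) = -66.5859°
θ_1 = β − ψ = 133.1754°
θ_3 = φ − θ_1 − θ_2 = -118.1767° (wrapped to (-180°,180°])

133.175 -119.999 -118.177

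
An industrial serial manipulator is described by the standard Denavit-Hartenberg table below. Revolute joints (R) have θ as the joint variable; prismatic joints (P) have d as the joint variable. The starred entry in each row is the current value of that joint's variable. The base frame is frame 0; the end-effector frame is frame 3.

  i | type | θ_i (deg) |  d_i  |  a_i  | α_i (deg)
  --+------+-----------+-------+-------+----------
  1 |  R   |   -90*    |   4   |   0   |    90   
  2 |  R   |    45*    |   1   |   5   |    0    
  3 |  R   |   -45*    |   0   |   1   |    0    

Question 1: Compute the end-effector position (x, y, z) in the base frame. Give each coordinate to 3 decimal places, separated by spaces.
after link 1: o_1 = (0.0000, 0.0000, 4.0000)
after link 2: o_2 = (-1.0000, -3.5355, 7.5355)
after link 3: o_3 = (-1.0000, -4.5355, 7.5355)

-1.000 -4.536 7.536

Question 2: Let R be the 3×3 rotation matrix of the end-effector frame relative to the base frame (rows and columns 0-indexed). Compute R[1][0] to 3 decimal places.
End-effector x-axis (col 0 of R) = (0.0000,-1.0000,0.0000)
R[1][0] = -1.0000

-1.000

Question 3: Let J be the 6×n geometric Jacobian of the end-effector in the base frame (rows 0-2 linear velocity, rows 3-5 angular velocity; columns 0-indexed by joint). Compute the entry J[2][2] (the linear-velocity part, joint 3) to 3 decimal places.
axis z_2 = (-1.0000,-0.0000,0.0000); lever o_n−o_2 = (0.0000,-1.0000,0.0000)
cross product → J_v[:, 2] = (0.0000,0.0000,1.0000)
J_ω[:, 2] = z_2
entry J[2][2] = 1.0000

1.000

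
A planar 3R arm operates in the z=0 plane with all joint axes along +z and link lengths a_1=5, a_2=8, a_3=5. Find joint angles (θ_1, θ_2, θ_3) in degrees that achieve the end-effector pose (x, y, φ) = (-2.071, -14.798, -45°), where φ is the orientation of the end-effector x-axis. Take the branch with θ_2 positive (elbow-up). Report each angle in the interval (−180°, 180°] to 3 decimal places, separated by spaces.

-135.008 30.008 60.000

wrist centre = target − a_3·(cos φ, sin φ) = (-5.6065, -11.2625)
cos θ_2 = (158.2764−5²−8²)/(2·5·8) = 0.8660; θ_2 = 30.0081° (elbow-up)
β = atan2(-11.2625,-5.6065) = -116.4644°; ψ = atan2(4.0010,11.9276) = 18.5434°
θ_1 = β − ψ = -135.0078°
θ_3 = φ − θ_1 − θ_2 = 59.9997° (wrapped to (-180°,180°])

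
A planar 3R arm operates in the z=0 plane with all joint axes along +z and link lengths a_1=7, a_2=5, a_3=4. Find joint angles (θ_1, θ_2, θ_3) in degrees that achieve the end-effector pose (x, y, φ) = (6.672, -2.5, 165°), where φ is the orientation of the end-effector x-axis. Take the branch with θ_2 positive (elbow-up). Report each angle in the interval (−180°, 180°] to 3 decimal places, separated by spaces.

wrist centre = target − a_3·(cos φ, sin φ) = (10.5357, -3.5353)
cos θ_2 = (123.4992−7²−5²)/(2·7·5) = 0.7071; θ_2 = 44.9980° (elbow-up)
β = atan2(-3.5353,10.5357) = -18.5493°; ψ = atan2(3.5354,10.5357) = 18.5500°
θ_1 = β − ψ = -37.0993°
θ_3 = φ − θ_1 − θ_2 = 157.1013° (wrapped to (-180°,180°])

-37.099 44.998 157.101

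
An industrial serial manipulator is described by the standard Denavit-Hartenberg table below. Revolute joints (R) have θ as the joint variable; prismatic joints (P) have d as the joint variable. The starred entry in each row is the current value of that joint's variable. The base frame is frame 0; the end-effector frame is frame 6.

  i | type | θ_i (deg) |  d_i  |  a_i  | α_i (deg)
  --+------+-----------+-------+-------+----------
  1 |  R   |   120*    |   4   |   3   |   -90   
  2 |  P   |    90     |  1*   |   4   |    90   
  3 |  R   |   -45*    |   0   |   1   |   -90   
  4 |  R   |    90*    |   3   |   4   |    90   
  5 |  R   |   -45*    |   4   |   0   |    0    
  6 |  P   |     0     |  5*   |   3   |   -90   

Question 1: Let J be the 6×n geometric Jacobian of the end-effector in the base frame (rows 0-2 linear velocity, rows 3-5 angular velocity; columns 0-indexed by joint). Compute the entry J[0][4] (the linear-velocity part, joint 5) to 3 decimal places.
axis z_4 = (0.6124,0.3536,-0.7071); lever o_n−o_4 = (7.8711,2.0949,-4.8640)
cross product → J_v[:, 4] = (-0.2384,-2.5871,-1.5000)
J_ω[:, 4] = z_4
entry J[0][4] = -0.2384

-0.238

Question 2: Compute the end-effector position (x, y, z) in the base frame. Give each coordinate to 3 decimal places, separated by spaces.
6.280 0.022 -7.692

after link 1: o_1 = (-1.5000, 2.5981, 4.0000)
after link 2: o_2 = (-2.3660, 2.0981, 0.0000)
after link 3: o_3 = (-1.7537, 2.4516, -0.7071)
after link 4: o_4 = (-1.5908, -2.0731, -2.8284)
after link 5: o_5 = (0.8587, -0.6589, -5.6569)
after link 6: o_6 = (6.2803, 0.0217, -7.6924)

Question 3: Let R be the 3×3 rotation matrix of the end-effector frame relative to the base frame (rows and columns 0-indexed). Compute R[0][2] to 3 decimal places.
-0.079

End-effector z-axis (col 2 of R) = (-0.0795,-0.8624,-0.5000)
R[0][2] = -0.0795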